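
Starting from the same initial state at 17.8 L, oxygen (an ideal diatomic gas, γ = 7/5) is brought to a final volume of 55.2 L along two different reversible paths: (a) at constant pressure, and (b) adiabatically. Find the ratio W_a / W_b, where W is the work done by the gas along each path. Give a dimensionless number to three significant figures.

W_a / W_b ≈ 2.31

Path (a) isobaric: W = P₁(V₂ − V₁) → W_a/(P₁V₁) = 2.101.
Path (b) adiabatic: W = P₁V₁(1 − (V₁/V₂)^(γ−1))/(γ−1) → W_b/(P₁V₁) = 0.9102.
W_a / W_b = 2.101 / 0.9102 = 2.308.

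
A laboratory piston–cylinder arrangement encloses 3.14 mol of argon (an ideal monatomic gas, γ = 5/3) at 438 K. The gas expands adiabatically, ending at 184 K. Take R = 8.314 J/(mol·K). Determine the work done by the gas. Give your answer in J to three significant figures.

W ≈ 9950 J

Adiabatic ⇒ Q = 0, so W_by = −ΔU = nCᵥ(T₁ − T₂).
Cᵥ = 3R/2 = 12.47 J/(mol·K).
W = (3.14)(12.47)(438 − 184) = 9946 J.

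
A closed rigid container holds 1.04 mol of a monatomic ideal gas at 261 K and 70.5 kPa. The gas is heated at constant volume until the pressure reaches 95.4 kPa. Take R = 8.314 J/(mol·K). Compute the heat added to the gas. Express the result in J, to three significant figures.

Constant volume ⇒ W = 0, so Q = ΔU = nCᵥΔT with Cᵥ = 3R/2 = 12.47 J/(mol·K).
At constant V, T₂/T₁ = P₂/P₁ ⇒ ΔT = T₁(P₂/P₁ − 1) = 261·(95.4/70.5 − 1) = 92.18 K.
ΔU = (1.04)(12.47)(92.18) = 1196 J.

Q ≈ 1200 J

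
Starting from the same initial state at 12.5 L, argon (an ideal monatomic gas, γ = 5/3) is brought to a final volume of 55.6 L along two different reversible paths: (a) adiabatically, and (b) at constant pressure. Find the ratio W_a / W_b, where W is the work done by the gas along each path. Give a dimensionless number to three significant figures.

Path (a) adiabatic: W = P₁V₁(1 − (V₁/V₂)^(γ−1))/(γ−1) → W_a/(P₁V₁) = 0.9454.
Path (b) isobaric: W = P₁(V₂ − V₁) → W_b/(P₁V₁) = 3.448.
W_a / W_b = 0.9454 / 3.448 = 0.2742.

W_a / W_b ≈ 0.274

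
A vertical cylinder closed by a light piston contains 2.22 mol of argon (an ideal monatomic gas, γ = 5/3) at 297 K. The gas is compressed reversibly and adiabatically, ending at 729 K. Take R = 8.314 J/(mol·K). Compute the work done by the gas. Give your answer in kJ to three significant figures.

Adiabatic ⇒ Q = 0, so W_by = −ΔU = nCᵥ(T₁ − T₂).
Cᵥ = 3R/2 = 12.47 J/(mol·K).
W = (2.22)(12.47)(297 − 729) = -11960 J.

W ≈ -12.0 kJ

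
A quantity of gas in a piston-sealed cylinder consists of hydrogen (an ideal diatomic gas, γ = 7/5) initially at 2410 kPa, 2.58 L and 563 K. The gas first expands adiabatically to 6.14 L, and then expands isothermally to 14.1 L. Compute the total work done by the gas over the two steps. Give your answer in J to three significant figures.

W_total ≈ 8210 J

Step 1 (adiabatic): W = (P₁V₁ − P₂V₂)/(γ−1) = (6218 − 4396)/0.4 = 4556 J.
After step 1: P = 715.9 kPa, V = 6.14 L, T = 398 K.
Step 2 (isothermal): W = P₁V₁ ln(V₂/V₁) = (4396) ln(14.1/6.14) = 3654 J.
W_total = 4556 + 3654 = 8210 J.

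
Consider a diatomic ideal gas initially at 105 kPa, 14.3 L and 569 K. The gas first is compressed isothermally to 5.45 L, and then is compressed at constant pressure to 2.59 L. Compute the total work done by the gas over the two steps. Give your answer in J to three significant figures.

W_total ≈ -2240 J

Step 1 (isothermal): W = P₁V₁ ln(V₂/V₁) = (1502) ln(5.45/14.3) = -1448 J.
After step 1: P = 275.5 kPa, V = 5.45 L, T = 569 K.
Step 2 (isobaric): W = PΔV = (275.5 kPa)(2.59 − 5.45 L) = -787.9 J.
W_total = -1448 − 787.9 = -2236 J.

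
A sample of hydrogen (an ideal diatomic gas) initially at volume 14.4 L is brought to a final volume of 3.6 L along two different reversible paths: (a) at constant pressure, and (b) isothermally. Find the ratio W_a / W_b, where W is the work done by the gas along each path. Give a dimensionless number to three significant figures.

W_a / W_b ≈ 0.541

Path (a) isobaric: W = P₁(V₂ − V₁) → W_a/(P₁V₁) = -0.75.
Path (b) isothermal: W = P₁V₁ ln(V₂/V₁) → W_b/(P₁V₁) = -1.386.
W_a / W_b = -0.75 / -1.386 = 0.541.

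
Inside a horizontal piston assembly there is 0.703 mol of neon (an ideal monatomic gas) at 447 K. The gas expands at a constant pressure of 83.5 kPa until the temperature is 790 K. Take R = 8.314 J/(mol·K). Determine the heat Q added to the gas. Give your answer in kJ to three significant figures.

Q ≈ 5.01 kJ

Isobaric: W = nRΔT = (0.703)(8.314)(343) = 2005 J.
ΔU = nCᵥΔT with Cᵥ = 3R/2: ΔU = (0.703)(12.47)(343) = 3007 J.
Q = ΔU + W = 3007 + 2005 = 5012 J.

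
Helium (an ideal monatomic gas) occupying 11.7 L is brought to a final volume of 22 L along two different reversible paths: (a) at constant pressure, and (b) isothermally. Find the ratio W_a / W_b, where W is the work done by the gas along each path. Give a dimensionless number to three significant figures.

Path (a) isobaric: W = P₁(V₂ − V₁) → W_a/(P₁V₁) = 0.8803.
Path (b) isothermal: W = P₁V₁ ln(V₂/V₁) → W_b/(P₁V₁) = 0.6315.
W_a / W_b = 0.8803 / 0.6315 = 1.394.

W_a / W_b ≈ 1.39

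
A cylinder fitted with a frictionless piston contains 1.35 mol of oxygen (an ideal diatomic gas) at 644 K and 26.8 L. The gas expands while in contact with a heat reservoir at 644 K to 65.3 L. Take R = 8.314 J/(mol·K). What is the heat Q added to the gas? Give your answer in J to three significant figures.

Isothermal ⇒ ΔU = 0, so Q = W = nRT ln(V₂/V₁).
Q = (1.35)(8.314)(644) ln(65.3/26.8) = 7228 × 0.8906 = 6437 J.

Q ≈ 6440 J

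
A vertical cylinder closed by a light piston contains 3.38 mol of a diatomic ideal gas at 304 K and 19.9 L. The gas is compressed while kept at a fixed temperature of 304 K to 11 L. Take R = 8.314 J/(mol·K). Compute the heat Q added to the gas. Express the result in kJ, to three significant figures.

Isothermal ⇒ ΔU = 0, so Q = W = nRT ln(V₂/V₁).
Q = (3.38)(8.314)(304) ln(11/19.9) = 8543 × -0.5928 = -5064 J.

Q ≈ -5.06 kJ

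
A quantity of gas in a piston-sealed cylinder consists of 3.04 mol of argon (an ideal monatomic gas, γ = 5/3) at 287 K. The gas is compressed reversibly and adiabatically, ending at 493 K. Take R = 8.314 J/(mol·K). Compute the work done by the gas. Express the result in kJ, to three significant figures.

Adiabatic ⇒ Q = 0, so W_by = −ΔU = nCᵥ(T₁ − T₂).
Cᵥ = 3R/2 = 12.47 J/(mol·K).
W = (3.04)(12.47)(287 − 493) = -7810 J.

W ≈ -7.81 kJ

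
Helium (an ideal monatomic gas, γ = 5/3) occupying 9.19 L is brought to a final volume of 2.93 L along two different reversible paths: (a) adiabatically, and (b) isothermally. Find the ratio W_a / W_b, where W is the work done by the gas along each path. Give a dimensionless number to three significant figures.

W_a / W_b ≈ 1.50

Path (a) adiabatic: W = P₁V₁(1 − (V₁/V₂)^(γ−1))/(γ−1) → W_a/(P₁V₁) = -1.714.
Path (b) isothermal: W = P₁V₁ ln(V₂/V₁) → W_b/(P₁V₁) = -1.143.
W_a / W_b = -1.714 / -1.143 = 1.499.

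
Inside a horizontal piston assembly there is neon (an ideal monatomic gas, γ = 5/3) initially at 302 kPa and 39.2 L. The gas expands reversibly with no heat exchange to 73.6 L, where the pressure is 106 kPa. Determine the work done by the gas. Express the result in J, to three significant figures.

W ≈ 6060 J

Adiabatic: W = (P₁V₁ − P₂V₂)/(γ − 1) with γ = 5/3.
P₁V₁ = 11838 J, P₂V₂ = 7802 J.
W = (11838 − 7802) / 0.6667 = 6055 J.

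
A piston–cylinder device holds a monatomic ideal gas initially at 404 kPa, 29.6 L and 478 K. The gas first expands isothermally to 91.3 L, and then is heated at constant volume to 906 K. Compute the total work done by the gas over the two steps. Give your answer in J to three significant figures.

Step 1 (isothermal): W = P₁V₁ ln(V₂/V₁) = (11958) ln(91.3/29.6) = 13470 J.
Step 2 (isochoric): W = 0 (constant volume).
W_total = 13470 + 0 = 13470 J.

W_total ≈ 13500 J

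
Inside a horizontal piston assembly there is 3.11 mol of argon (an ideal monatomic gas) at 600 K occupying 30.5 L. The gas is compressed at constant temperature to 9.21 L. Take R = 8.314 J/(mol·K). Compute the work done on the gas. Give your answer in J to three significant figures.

Isothermal: W = nRT ln(V₂/V₁).
W = (3.11)(8.314)(600) × ln(9.21/30.5)
  = 15514 × -1.197
W_by_gas = -18577 J; work on gas = −W_by = 18577 J.

W ≈ 18600 J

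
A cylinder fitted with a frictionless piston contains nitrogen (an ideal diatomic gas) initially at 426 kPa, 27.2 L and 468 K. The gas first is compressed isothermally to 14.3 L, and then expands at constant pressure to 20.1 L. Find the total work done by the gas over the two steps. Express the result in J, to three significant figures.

W_total ≈ -2750 J

Step 1 (isothermal): W = P₁V₁ ln(V₂/V₁) = (11587) ln(14.3/27.2) = -7450 J.
After step 1: P = 810.3 kPa, V = 14.3 L, T = 468 K.
Step 2 (isobaric): W = PΔV = (810.3 kPa)(20.1 − 14.3 L) = 4700 J.
W_total = -7450 + 4700 = -2750 J.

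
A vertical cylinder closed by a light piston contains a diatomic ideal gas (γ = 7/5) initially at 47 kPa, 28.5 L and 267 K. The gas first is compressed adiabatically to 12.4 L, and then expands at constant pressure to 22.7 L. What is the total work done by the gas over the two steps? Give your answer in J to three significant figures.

W_total ≈ 229 J

Step 1 (adiabatic): W = (P₁V₁ − P₂V₂)/(γ−1) = (1340 − 1869)/0.4 = -1323 J.
After step 1: P = 150.7 kPa, V = 12.4 L, T = 372.5 K.
Step 2 (isobaric): W = PΔV = (150.7 kPa)(22.7 − 12.4 L) = 1552 J.
W_total = -1323 + 1552 = 229.4 J.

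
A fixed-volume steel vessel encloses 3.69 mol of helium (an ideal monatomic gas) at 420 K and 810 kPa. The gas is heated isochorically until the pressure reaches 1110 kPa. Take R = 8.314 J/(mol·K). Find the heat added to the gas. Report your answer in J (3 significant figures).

Constant volume ⇒ W = 0, so Q = ΔU = nCᵥΔT with Cᵥ = 3R/2 = 12.47 J/(mol·K).
At constant V, T₂/T₁ = P₂/P₁ ⇒ ΔT = T₁(P₂/P₁ − 1) = 420·(1110/810 − 1) = 155.6 K.
ΔU = (3.69)(12.47)(155.6) = 7158 J.

Q ≈ 7160 J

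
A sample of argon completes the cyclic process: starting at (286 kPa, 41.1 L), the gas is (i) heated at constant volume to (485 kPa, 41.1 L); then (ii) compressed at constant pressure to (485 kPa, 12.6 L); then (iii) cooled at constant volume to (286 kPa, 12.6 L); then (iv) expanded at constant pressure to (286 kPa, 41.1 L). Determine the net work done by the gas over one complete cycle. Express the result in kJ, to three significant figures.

W_net ≈ -5.67 kJ

Constant-volume legs do no work.
W(ii) = (485)(12.6 − 41.1) = -13822 J; W(iv) = (286)(41.1 − 12.6) = 8151 J.
W_net = -13822 + 8151 = -5672 J (the counter-clockwise enclosed area).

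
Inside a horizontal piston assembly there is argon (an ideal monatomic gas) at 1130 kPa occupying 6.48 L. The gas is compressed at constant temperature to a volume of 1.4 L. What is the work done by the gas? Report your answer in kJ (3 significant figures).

Isothermal: W = nRT ln(V₂/V₁) = P₁V₁ ln(V₂/V₁).
P₁V₁ = (1130 kPa)(6.48 L) = 7322 J.
W = 7322 × ln(1.4/6.48) = 7322 × -1.532
W_by_gas = -11220 J.

W ≈ -11.2 kJ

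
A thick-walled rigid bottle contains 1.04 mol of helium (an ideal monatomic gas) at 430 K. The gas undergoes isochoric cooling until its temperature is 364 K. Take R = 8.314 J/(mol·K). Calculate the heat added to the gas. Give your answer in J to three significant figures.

Q ≈ -856 J

Constant volume ⇒ W = 0, so Q = ΔU = nCᵥΔT with Cᵥ = 3R/2 = 12.47 J/(mol·K).
ΔU = (1.04)(12.47)(364 − 430) = -856 J.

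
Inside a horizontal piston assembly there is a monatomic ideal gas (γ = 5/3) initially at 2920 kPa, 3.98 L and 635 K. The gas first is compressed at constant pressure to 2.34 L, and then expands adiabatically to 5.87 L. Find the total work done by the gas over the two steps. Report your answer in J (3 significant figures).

Step 1 (isobaric): W = PΔV = (2920 kPa)(2.34 − 3.98 L) = -4789 J.
After step 1: P = 2920 kPa, V = 2.34 L, T = 373.3 K.
Step 2 (adiabatic): W = (P₁V₁ − P₂V₂)/(γ−1) = (6833 − 3701)/0.667 = 4698 J.
W_total = -4789 + 4698 = -91.08 J.

W_total ≈ -91.1 J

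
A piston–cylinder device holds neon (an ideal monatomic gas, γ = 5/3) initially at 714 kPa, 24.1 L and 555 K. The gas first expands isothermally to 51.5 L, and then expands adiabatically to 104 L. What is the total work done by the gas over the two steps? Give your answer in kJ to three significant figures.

Step 1 (isothermal): W = P₁V₁ ln(V₂/V₁) = (17207) ln(51.5/24.1) = 13067 J.
After step 1: P = 334.1 kPa, V = 51.5 L, T = 555 K.
Step 2 (adiabatic): W = (P₁V₁ − P₂V₂)/(γ−1) = (17207 − 10770)/0.667 = 9656 J.
W_total = 13067 + 9656 = 22722 J.

W_total ≈ 22.7 kJ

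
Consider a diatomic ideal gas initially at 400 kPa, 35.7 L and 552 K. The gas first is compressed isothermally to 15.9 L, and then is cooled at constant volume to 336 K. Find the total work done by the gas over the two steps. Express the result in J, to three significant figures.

Step 1 (isothermal): W = P₁V₁ ln(V₂/V₁) = (14280) ln(15.9/35.7) = -11550 J.
Step 2 (isochoric): W = 0 (constant volume).
W_total = -11550 + 0 = -11550 J.

W_total ≈ -11600 J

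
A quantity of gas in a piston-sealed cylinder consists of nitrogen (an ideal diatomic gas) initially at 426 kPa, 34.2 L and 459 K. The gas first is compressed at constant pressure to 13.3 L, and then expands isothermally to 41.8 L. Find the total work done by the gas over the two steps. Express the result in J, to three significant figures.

Step 1 (isobaric): W = PΔV = (426 kPa)(13.3 − 34.2 L) = -8903 J.
After step 1: P = 426 kPa, V = 13.3 L, T = 178.5 K.
Step 2 (isothermal): W = P₁V₁ ln(V₂/V₁) = (5666) ln(41.8/13.3) = 6488 J.
W_total = -8903 + 6488 = -2415 J.

W_total ≈ -2420 J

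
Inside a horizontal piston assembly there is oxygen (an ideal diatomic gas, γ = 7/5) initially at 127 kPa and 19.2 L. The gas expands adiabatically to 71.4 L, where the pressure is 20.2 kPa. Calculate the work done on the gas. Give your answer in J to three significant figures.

Adiabatic: W = (P₁V₁ − P₂V₂)/(γ − 1) with γ = 7/5.
P₁V₁ = 2438 J, P₂V₂ = 1442 J.
W = (2438 − 1442) / 0.4 = 2490 J.
Work on gas = −W_by = -2490 J.

W ≈ -2490 J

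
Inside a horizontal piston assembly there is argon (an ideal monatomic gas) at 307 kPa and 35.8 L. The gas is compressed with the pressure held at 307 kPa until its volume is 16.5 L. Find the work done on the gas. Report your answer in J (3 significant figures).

Isobaric: W = P ΔV.
W = (307 kPa)(16.5 − 35.8 L) = (307)(-19.3) = -5925 J.
Work on gas = −W_by = 5925 J.

W ≈ 5930 J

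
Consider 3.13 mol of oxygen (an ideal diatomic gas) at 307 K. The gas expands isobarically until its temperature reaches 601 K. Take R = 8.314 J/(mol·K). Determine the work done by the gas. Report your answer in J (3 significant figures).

W ≈ 7650 J

Isobaric: W = P ΔV = nR ΔT.
W = (3.13)(8.314)(601 − 307) = 7651 J.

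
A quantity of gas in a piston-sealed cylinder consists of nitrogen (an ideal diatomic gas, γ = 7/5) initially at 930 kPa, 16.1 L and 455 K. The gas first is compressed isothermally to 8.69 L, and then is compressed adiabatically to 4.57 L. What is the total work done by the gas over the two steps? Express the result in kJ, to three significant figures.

W_total ≈ -20.2 kJ

Step 1 (isothermal): W = P₁V₁ ln(V₂/V₁) = (14973) ln(8.69/16.1) = -9233 J.
After step 1: P = 1723 kPa, V = 8.69 L, T = 455 K.
Step 2 (adiabatic): W = (P₁V₁ − P₂V₂)/(γ−1) = (14973 − 19362)/0.4 = -10973 J.
W_total = -9233 − 10973 = -20206 J.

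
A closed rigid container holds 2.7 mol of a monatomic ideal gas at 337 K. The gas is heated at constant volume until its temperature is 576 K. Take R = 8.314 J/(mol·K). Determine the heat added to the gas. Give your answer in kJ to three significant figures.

Q ≈ 8.05 kJ

Constant volume ⇒ W = 0, so Q = ΔU = nCᵥΔT with Cᵥ = 3R/2 = 12.47 J/(mol·K).
ΔU = (2.7)(12.47)(576 − 337) = 8048 J.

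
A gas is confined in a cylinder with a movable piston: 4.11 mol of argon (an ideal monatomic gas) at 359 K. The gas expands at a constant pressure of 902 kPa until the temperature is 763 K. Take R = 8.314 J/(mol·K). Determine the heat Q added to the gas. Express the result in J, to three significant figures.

Q ≈ 34500 J

Isobaric: W = nRΔT = (4.11)(8.314)(404) = 13805 J.
ΔU = nCᵥΔT with Cᵥ = 3R/2: ΔU = (4.11)(12.47)(404) = 20707 J.
Q = ΔU + W = 20707 + 13805 = 34512 J.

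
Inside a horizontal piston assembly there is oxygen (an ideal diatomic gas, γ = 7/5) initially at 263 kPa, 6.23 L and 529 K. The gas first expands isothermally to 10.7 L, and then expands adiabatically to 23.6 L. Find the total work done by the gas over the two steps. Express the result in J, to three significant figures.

Step 1 (isothermal): W = P₁V₁ ln(V₂/V₁) = (1638) ln(10.7/6.23) = 886.2 J.
After step 1: P = 153.1 kPa, V = 10.7 L, T = 529 K.
Step 2 (adiabatic): W = (P₁V₁ − P₂V₂)/(γ−1) = (1638 − 1194)/0.4 = 1111 J.
W_total = 886.2 + 1111 = 1997 J.

W_total ≈ 2000 J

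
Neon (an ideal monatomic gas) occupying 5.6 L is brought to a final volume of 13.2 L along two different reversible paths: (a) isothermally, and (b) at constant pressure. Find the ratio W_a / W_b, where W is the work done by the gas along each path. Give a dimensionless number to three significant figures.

Path (a) isothermal: W = P₁V₁ ln(V₂/V₁) → W_a/(P₁V₁) = 0.8575.
Path (b) isobaric: W = P₁(V₂ − V₁) → W_b/(P₁V₁) = 1.357.
W_a / W_b = 0.8575 / 1.357 = 0.6318.

W_a / W_b ≈ 0.632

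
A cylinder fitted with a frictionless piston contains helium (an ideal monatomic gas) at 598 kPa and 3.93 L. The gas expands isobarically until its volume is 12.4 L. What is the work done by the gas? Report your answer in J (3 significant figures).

Isobaric: W = P ΔV.
W = (598 kPa)(12.4 − 3.93 L) = (598)(8.47) = 5065 J.

W ≈ 5070 J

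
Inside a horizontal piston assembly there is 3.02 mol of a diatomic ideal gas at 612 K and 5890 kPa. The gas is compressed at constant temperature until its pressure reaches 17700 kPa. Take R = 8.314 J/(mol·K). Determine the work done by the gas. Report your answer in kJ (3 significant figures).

Isothermal process: W = nRT ln(V₂/V₁) = nRT ln(P₁/P₂).
W = (3.02)(8.314)(612) × ln(5890/17700)
  = 15366 × ln(0.3328) = 15366 × -1.1
W_by_gas = -16908 J.

W ≈ -16.9 kJ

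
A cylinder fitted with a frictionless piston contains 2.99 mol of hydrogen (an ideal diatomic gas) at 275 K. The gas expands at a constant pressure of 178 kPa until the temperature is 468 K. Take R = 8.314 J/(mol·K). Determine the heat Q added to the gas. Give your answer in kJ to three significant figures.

Isobaric: W = nRΔT = (2.99)(8.314)(193) = 4798 J.
ΔU = nCᵥΔT with Cᵥ = 5R/2: ΔU = (2.99)(20.79)(193) = 11994 J.
Q = ΔU + W = 11994 + 4798 = 16792 J.

Q ≈ 16.8 kJ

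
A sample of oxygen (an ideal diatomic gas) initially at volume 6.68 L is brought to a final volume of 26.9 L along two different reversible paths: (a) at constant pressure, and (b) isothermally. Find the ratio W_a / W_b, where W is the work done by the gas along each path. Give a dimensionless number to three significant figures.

W_a / W_b ≈ 2.17

Path (a) isobaric: W = P₁(V₂ − V₁) → W_a/(P₁V₁) = 3.027.
Path (b) isothermal: W = P₁V₁ ln(V₂/V₁) → W_b/(P₁V₁) = 1.393.
W_a / W_b = 3.027 / 1.393 = 2.173.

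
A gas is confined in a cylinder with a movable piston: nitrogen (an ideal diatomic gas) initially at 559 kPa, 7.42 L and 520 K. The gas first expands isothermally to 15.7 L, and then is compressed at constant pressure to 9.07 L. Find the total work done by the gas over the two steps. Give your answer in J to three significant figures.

Step 1 (isothermal): W = P₁V₁ ln(V₂/V₁) = (4148) ln(15.7/7.42) = 3109 J.
After step 1: P = 264.2 kPa, V = 15.7 L, T = 520 K.
Step 2 (isobaric): W = PΔV = (264.2 kPa)(9.07 − 15.7 L) = -1752 J.
W_total = 3109 − 1752 = 1357 J.

W_total ≈ 1360 J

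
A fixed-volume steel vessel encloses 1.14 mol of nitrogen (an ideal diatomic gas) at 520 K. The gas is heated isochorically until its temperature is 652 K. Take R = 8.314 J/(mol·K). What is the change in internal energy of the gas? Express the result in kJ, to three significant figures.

Constant volume ⇒ W = 0, so Q = ΔU = nCᵥΔT with Cᵥ = 5R/2 = 20.79 J/(mol·K).
ΔU = (1.14)(20.79)(652 − 520) = 3128 J.

ΔU ≈ 3.13 kJ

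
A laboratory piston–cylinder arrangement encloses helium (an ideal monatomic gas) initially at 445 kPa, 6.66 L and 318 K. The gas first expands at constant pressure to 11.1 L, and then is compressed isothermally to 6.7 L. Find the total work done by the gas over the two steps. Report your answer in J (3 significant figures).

Step 1 (isobaric): W = PΔV = (445 kPa)(11.1 − 6.66 L) = 1976 J.
After step 1: P = 445 kPa, V = 11.1 L, T = 530 K.
Step 2 (isothermal): W = P₁V₁ ln(V₂/V₁) = (4940) ln(6.7/11.1) = -2494 J.
W_total = 1976 − 2494 = -517.8 J.

W_total ≈ -518 J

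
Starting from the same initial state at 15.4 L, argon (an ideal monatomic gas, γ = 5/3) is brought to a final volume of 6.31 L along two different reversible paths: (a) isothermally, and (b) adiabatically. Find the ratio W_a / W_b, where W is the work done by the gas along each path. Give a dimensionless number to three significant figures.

W_a / W_b ≈ 0.732

Path (a) isothermal: W = P₁V₁ ln(V₂/V₁) → W_a/(P₁V₁) = -0.8922.
Path (b) adiabatic: W = P₁V₁(1 − (V₁/V₂)^(γ−1))/(γ−1) → W_b/(P₁V₁) = -1.219.
W_a / W_b = -0.8922 / -1.219 = 0.7319.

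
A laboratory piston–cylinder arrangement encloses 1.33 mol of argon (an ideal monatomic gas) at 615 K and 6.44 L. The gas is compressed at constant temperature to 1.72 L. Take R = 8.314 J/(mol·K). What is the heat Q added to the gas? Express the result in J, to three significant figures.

Isothermal ⇒ ΔU = 0, so Q = W = nRT ln(V₂/V₁).
Q = (1.33)(8.314)(615) ln(1.72/6.44) = 6800 × -1.32 = -8978 J.

Q ≈ -8980 J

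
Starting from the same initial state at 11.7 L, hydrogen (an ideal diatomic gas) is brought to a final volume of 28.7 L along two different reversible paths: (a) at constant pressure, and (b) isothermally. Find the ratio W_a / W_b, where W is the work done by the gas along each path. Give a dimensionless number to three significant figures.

Path (a) isobaric: W = P₁(V₂ − V₁) → W_a/(P₁V₁) = 1.453.
Path (b) isothermal: W = P₁V₁ ln(V₂/V₁) → W_b/(P₁V₁) = 0.8973.
W_a / W_b = 1.453 / 0.8973 = 1.619.

W_a / W_b ≈ 1.62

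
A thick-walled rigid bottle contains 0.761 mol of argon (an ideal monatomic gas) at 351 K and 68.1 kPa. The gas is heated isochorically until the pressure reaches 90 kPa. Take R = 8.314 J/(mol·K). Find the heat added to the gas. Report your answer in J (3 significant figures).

Constant volume ⇒ W = 0, so Q = ΔU = nCᵥΔT with Cᵥ = 3R/2 = 12.47 J/(mol·K).
At constant V, T₂/T₁ = P₂/P₁ ⇒ ΔT = T₁(P₂/P₁ − 1) = 351·(90/68.1 − 1) = 112.9 K.
ΔU = (0.761)(12.47)(112.9) = 1071 J.

Q ≈ 1070 J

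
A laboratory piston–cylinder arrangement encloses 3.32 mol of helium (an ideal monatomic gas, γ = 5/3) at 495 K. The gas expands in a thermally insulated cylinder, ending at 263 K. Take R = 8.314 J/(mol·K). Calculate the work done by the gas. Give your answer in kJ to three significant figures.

W ≈ 9.61 kJ

Adiabatic ⇒ Q = 0, so W_by = −ΔU = nCᵥ(T₁ − T₂).
Cᵥ = 3R/2 = 12.47 J/(mol·K).
W = (3.32)(12.47)(495 − 263) = 9606 J.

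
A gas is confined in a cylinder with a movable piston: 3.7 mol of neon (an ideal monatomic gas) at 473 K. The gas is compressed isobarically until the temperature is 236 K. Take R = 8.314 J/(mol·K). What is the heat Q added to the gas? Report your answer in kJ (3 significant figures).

Q ≈ -18.2 kJ

Isobaric: W = nRΔT = (3.7)(8.314)(-237) = -7291 J.
ΔU = nCᵥΔT with Cᵥ = 3R/2: ΔU = (3.7)(12.47)(-237) = -10936 J.
Q = ΔU + W = -10936 − 7291 = -18226 J.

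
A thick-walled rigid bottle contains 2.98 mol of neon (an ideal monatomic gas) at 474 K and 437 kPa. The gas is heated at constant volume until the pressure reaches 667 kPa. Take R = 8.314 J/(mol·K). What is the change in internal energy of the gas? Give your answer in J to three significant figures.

ΔU ≈ 9270 J

Constant volume ⇒ W = 0, so Q = ΔU = nCᵥΔT with Cᵥ = 3R/2 = 12.47 J/(mol·K).
At constant V, T₂/T₁ = P₂/P₁ ⇒ ΔT = T₁(P₂/P₁ − 1) = 474·(667/437 − 1) = 249.5 K.
ΔU = (2.98)(12.47)(249.5) = 9271 J.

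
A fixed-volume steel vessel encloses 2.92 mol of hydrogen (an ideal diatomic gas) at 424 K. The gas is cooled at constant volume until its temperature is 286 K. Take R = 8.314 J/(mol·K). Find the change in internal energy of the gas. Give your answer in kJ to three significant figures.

Constant volume ⇒ W = 0, so Q = ΔU = nCᵥΔT with Cᵥ = 5R/2 = 20.79 J/(mol·K).
ΔU = (2.92)(20.79)(286 − 424) = -8376 J.

ΔU ≈ -8.38 kJ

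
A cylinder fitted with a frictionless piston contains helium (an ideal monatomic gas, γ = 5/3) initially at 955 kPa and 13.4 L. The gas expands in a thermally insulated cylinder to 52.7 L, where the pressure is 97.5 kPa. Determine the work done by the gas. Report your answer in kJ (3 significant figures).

W ≈ 11.5 kJ

Adiabatic: W = (P₁V₁ − P₂V₂)/(γ − 1) with γ = 5/3.
P₁V₁ = 12797 J, P₂V₂ = 5138 J.
W = (12797 − 5138) / 0.6667 = 11488 J.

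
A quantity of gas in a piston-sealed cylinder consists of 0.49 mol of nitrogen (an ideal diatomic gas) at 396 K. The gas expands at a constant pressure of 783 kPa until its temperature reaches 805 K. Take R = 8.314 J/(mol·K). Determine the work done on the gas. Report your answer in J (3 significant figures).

W ≈ -1670 J

Isobaric: W = P ΔV = nR ΔT.
W = (0.49)(8.314)(805 − 396) = 1666 J.
Work on gas = −W_by = -1666 J.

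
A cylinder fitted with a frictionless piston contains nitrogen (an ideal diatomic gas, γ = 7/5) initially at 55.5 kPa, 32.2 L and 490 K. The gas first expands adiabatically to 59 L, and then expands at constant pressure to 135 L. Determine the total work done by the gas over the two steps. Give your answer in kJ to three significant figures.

Step 1 (adiabatic): W = (P₁V₁ − P₂V₂)/(γ−1) = (1787 − 1403)/0.4 = 961.1 J.
After step 1: P = 23.77 kPa, V = 59 L, T = 384.6 K.
Step 2 (isobaric): W = PΔV = (23.77 kPa)(135 − 59 L) = 1807 J.
W_total = 961.1 + 1807 = 2768 J.

W_total ≈ 2.77 kJ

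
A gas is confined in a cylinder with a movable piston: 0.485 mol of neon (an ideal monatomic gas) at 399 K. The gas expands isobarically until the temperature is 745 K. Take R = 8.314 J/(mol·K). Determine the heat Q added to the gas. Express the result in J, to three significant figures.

Q ≈ 3490 J

Isobaric: W = nRΔT = (0.485)(8.314)(346) = 1395 J.
ΔU = nCᵥΔT with Cᵥ = 3R/2: ΔU = (0.485)(12.47)(346) = 2093 J.
Q = ΔU + W = 2093 + 1395 = 3488 J.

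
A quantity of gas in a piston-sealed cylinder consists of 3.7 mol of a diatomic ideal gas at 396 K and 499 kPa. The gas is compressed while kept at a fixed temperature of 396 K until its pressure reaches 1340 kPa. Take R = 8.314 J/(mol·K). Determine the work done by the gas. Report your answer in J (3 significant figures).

Isothermal process: W = nRT ln(V₂/V₁) = nRT ln(P₁/P₂).
W = (3.7)(8.314)(396) × ln(499/1340)
  = 12182 × ln(0.3724) = 12182 × -0.9878
W_by_gas = -12033 J.

W ≈ -12000 J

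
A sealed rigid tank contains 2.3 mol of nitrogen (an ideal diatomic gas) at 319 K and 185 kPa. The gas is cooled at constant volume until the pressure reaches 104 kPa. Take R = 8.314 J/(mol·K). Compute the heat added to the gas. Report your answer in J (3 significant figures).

Constant volume ⇒ W = 0, so Q = ΔU = nCᵥΔT with Cᵥ = 5R/2 = 20.79 J/(mol·K).
At constant V, T₂/T₁ = P₂/P₁ ⇒ ΔT = T₁(P₂/P₁ − 1) = 319·(104/185 − 1) = -139.7 K.
ΔU = (2.3)(20.79)(-139.7) = -6677 J.

Q ≈ -6680 J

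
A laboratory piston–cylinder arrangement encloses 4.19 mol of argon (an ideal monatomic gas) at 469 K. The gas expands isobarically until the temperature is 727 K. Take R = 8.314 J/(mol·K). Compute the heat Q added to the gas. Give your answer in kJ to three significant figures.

Q ≈ 22.5 kJ

Isobaric: W = nRΔT = (4.19)(8.314)(258) = 8988 J.
ΔU = nCᵥΔT with Cᵥ = 3R/2: ΔU = (4.19)(12.47)(258) = 13481 J.
Q = ΔU + W = 13481 + 8988 = 22469 J.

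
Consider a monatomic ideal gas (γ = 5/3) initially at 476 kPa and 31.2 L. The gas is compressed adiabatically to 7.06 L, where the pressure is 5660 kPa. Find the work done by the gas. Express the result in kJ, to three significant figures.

W ≈ -37.7 kJ

Adiabatic: W = (P₁V₁ − P₂V₂)/(γ − 1) with γ = 5/3.
P₁V₁ = 14851 J, P₂V₂ = 39960 J.
W = (14851 − 39960) / 0.6667 = -37663 J.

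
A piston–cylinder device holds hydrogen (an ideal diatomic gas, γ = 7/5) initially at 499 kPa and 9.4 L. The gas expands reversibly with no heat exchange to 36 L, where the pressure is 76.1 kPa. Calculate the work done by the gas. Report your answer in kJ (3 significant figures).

Adiabatic: W = (P₁V₁ − P₂V₂)/(γ − 1) with γ = 7/5.
P₁V₁ = 4691 J, P₂V₂ = 2740 J.
W = (4691 − 2740) / 0.4 = 4878 J.

W ≈ 4.88 kJ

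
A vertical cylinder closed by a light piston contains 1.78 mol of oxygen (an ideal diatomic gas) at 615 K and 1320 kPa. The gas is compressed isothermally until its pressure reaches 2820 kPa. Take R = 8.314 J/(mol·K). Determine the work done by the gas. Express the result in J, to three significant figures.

W ≈ -6910 J

Isothermal process: W = nRT ln(V₂/V₁) = nRT ln(P₁/P₂).
W = (1.78)(8.314)(615) × ln(1320/2820)
  = 9101 × ln(0.4681) = 9101 × -0.7591
W_by_gas = -6909 J.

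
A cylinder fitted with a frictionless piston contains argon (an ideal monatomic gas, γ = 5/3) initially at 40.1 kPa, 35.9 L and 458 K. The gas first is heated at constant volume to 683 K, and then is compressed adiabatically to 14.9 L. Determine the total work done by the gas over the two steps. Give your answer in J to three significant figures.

W_total ≈ -2570 J

Step 1 (isochoric): W = 0 (constant volume).
After step 1: P = 59.8 kPa (V unchanged).
Step 2 (adiabatic): W = (P₁V₁ − P₂V₂)/(γ−1) = (2147 − 3858)/0.667 = -2567 J.
W_total = 0 − 2567 = -2567 J.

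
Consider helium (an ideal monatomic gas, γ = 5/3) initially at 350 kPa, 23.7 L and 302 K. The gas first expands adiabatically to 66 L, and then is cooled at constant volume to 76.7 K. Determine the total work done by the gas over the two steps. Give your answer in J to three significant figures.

W_total ≈ 6160 J

Step 1 (adiabatic): W = (P₁V₁ − P₂V₂)/(γ−1) = (8295 − 4191)/0.667 = 6156 J.
Step 2 (isochoric): W = 0 (constant volume).
W_total = 6156 + 0 = 6156 J.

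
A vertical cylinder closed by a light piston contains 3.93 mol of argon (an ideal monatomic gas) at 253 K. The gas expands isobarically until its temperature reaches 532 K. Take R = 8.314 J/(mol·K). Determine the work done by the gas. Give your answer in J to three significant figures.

Isobaric: W = P ΔV = nR ΔT.
W = (3.93)(8.314)(532 − 253) = 9116 J.

W ≈ 9120 J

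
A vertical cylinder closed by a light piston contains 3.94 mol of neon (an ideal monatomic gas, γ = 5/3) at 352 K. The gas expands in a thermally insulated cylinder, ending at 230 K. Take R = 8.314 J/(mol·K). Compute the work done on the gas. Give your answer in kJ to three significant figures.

Adiabatic ⇒ Q = 0, so W_by = −ΔU = nCᵥ(T₁ − T₂).
Cᵥ = 3R/2 = 12.47 J/(mol·K).
W = (3.94)(12.47)(352 − 230) = 5995 J.
Work on gas = −W_by = -5995 J.

W ≈ -5.99 kJ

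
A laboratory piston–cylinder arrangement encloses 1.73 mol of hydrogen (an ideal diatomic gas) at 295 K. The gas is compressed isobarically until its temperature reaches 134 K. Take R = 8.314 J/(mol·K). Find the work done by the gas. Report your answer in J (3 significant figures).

W ≈ -2320 J

Isobaric: W = P ΔV = nR ΔT.
W = (1.73)(8.314)(134 − 295) = -2316 J.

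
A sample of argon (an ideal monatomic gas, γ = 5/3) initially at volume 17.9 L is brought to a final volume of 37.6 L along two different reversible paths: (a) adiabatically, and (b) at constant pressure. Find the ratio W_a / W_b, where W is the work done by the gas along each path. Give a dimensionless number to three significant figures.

W_a / W_b ≈ 0.532

Path (a) adiabatic: W = P₁V₁(1 − (V₁/V₂)^(γ−1))/(γ−1) → W_a/(P₁V₁) = 0.5855.
Path (b) isobaric: W = P₁(V₂ − V₁) → W_b/(P₁V₁) = 1.101.
W_a / W_b = 0.5855 / 1.101 = 0.532.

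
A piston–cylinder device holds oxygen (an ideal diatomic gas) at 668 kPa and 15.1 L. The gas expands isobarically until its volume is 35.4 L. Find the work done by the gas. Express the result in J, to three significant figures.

W ≈ 13600 J

Isobaric: W = P ΔV.
W = (668 kPa)(35.4 − 15.1 L) = (668)(20.3) = 13560 J.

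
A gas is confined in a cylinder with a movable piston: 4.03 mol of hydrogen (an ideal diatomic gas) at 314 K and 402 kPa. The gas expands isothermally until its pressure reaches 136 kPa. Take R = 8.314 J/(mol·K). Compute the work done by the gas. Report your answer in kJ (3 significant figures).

Isothermal process: W = nRT ln(V₂/V₁) = nRT ln(P₁/P₂).
W = (4.03)(8.314)(314) × ln(402/136)
  = 10521 × ln(2.956) = 10521 × 1.084
W_by_gas = 11402 J.

W ≈ 11.4 kJ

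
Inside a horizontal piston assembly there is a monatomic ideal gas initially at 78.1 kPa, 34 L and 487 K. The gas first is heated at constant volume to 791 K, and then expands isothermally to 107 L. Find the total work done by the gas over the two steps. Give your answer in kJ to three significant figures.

W_total ≈ 4.94 kJ

Step 1 (isochoric): W = 0 (constant volume).
After step 1: P = 126.9 kPa (V unchanged).
Step 2 (isothermal): W = P₁V₁ ln(V₂/V₁) = (4313) ln(107/34) = 4945 J.
W_total = 0 + 4945 = 4945 J.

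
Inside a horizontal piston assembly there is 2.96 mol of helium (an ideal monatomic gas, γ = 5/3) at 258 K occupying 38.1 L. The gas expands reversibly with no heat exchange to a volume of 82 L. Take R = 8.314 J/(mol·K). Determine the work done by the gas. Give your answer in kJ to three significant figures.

Adiabatic: TV^(γ−1) = const with γ = 5/3.
T₂ = T₁ (V₁/V₂)^(γ−1) = 258 × (38.1/82)^0.667 = 258 × 0.5999 = 154.8 K.
W_by = nCᵥ(T₁ − T₂) = (2.96)(12.47)(258 − 154.8) = 3811 J.

W ≈ 3.81 kJ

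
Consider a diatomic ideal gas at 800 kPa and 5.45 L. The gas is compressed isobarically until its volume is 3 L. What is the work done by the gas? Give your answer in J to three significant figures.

W ≈ -1960 J

Isobaric: W = P ΔV.
W = (800 kPa)(3 − 5.45 L) = (800)(-2.45) = -1960 J.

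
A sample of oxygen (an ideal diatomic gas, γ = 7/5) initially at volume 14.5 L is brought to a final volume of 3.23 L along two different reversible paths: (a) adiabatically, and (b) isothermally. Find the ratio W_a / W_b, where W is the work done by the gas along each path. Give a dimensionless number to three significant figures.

W_a / W_b ≈ 1.37

Path (a) adiabatic: W = P₁V₁(1 − (V₁/V₂)^(γ−1))/(γ−1) → W_a/(P₁V₁) = -2.058.
Path (b) isothermal: W = P₁V₁ ln(V₂/V₁) → W_b/(P₁V₁) = -1.502.
W_a / W_b = -2.058 / -1.502 = 1.371.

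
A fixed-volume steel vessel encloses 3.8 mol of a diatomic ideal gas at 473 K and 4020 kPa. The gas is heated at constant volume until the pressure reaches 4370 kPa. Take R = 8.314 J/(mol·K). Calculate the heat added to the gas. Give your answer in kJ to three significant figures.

Q ≈ 3.25 kJ

Constant volume ⇒ W = 0, so Q = ΔU = nCᵥΔT with Cᵥ = 5R/2 = 20.79 J/(mol·K).
At constant V, T₂/T₁ = P₂/P₁ ⇒ ΔT = T₁(P₂/P₁ − 1) = 473·(4370/4020 − 1) = 41.18 K.
ΔU = (3.8)(20.79)(41.18) = 3253 J.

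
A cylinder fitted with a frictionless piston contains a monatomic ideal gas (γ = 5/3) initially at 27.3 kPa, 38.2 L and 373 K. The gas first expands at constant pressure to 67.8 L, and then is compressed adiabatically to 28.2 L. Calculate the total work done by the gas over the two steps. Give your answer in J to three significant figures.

W_total ≈ -1400 J

Step 1 (isobaric): W = PΔV = (27.3 kPa)(67.8 − 38.2 L) = 808.1 J.
After step 1: P = 27.3 kPa, V = 67.8 L, T = 662 K.
Step 2 (adiabatic): W = (P₁V₁ − P₂V₂)/(γ−1) = (1851 − 3322)/0.667 = -2206 J.
W_total = 808.1 − 2206 = -1398 J.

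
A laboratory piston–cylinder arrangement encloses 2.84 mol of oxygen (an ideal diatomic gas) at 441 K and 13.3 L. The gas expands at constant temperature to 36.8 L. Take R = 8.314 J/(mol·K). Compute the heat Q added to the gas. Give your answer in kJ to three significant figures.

Q ≈ 10.6 kJ

Isothermal ⇒ ΔU = 0, so Q = W = nRT ln(V₂/V₁).
Q = (2.84)(8.314)(441) ln(36.8/13.3) = 10413 × 1.018 = 10597 J.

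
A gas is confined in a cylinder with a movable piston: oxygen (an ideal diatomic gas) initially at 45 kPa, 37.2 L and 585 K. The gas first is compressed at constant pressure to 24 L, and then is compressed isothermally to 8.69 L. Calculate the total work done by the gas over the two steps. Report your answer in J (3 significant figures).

Step 1 (isobaric): W = PΔV = (45 kPa)(24 − 37.2 L) = -594 J.
After step 1: P = 45 kPa, V = 24 L, T = 377.4 K.
Step 2 (isothermal): W = P₁V₁ ln(V₂/V₁) = (1080) ln(8.69/24) = -1097 J.
W_total = -594 − 1097 = -1691 J.

W_total ≈ -1690 J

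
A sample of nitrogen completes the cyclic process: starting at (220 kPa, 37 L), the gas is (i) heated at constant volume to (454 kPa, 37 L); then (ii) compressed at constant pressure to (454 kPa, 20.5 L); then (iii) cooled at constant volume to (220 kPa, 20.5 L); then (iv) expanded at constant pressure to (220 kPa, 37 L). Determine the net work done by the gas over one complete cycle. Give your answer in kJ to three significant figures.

Constant-volume legs do no work.
W(ii) = (454)(20.5 − 37) = -7491 J; W(iv) = (220)(37 − 20.5) = 3630 J.
W_net = -7491 + 3630 = -3861 J (the counter-clockwise enclosed area).

W_net ≈ -3.86 kJ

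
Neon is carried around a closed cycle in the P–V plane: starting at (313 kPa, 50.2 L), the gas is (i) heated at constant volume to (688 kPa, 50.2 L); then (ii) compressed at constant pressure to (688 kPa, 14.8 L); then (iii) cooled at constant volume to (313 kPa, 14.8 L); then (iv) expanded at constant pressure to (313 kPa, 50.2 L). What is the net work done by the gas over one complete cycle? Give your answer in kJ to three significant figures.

Constant-volume legs do no work.
W(ii) = (688)(14.8 − 50.2) = -24355 J; W(iv) = (313)(50.2 − 14.8) = 11080 J.
W_net = -24355 + 11080 = -13275 J (the counter-clockwise enclosed area).

W_net ≈ -13.3 kJ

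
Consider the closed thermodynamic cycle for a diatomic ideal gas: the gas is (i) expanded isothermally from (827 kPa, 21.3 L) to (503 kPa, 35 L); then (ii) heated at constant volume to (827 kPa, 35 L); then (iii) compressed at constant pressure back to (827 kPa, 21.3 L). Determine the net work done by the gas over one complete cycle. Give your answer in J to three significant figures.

W_net ≈ -2580 J

Leg (i): W = PᵢVᵢ ln(V_f/Vᵢ) = (17615) ln(35/21.3) = 8748 J.
Leg (ii): W = 0.
Leg (iii): W = PΔV = (827)(21.3 − 35) = -11330 J.
W_net = 8748 − 11330 = -2582 J.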